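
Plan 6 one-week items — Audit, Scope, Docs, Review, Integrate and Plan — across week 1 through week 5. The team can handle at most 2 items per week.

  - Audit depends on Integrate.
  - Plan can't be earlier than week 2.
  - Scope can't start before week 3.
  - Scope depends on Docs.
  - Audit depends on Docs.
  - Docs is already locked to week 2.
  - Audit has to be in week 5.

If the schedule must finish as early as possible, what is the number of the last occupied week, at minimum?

5

The precedence chain requires at least 2 distinct weeks.
With at most 2 per week and 6 tasks, at least 3 weeks are needed.
Audit can't be placed before week 5, so the schedule must run through at least week 5.
5 works (last occupied week: week 5): for example Docs=week 2; Review=week 1; Integrate=week 1; Plan=week 2; Scope=week 3; Audit=week 5.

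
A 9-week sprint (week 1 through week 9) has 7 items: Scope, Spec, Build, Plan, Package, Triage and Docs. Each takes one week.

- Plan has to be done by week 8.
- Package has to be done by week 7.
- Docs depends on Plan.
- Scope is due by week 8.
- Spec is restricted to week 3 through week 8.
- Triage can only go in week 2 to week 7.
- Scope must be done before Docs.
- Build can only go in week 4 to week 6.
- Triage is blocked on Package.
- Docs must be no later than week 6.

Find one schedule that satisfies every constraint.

Scope -> week 1; Docs -> week 2; Build -> week 4; Spec -> week 3; Triage -> week 2; Plan -> week 1; Package -> week 1

Checking: Plan(week 1) before Docs(week 2); Package(week 1) before Triage(week 2); Scope(week 1) before Docs(week 2); Triage=week 2 in [week 2,week 7]; Docs=week 2 in [week 1,week 6]; Plan=week 1 in [week 1,week 8]; Build=week 4 in [week 4,week 6]; Scope=week 1 in [week 1,week 8]; Spec=week 3 in [week 3,week 8]; Package=week 1 in [week 1,week 7].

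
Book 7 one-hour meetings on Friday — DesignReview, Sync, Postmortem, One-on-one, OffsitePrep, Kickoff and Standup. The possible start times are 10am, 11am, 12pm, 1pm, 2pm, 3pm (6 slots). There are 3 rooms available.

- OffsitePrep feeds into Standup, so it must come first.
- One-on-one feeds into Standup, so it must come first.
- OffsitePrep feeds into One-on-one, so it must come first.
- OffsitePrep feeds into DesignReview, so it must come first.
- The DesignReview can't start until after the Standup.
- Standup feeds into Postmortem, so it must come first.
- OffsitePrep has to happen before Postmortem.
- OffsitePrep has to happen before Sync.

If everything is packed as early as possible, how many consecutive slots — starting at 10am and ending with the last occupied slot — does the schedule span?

4

The precedence chain requires at least 4 distinct slots.
With at most 3 per slot and 7 meetings, at least 3 slots are needed.
4 works (last occupied slot: 1pm): for example Postmortem -> 1pm, Kickoff -> 10am, OffsitePrep -> 10am, One-on-one -> 11am, Standup -> 12pm, Sync -> 11am, DesignReview -> 1pm.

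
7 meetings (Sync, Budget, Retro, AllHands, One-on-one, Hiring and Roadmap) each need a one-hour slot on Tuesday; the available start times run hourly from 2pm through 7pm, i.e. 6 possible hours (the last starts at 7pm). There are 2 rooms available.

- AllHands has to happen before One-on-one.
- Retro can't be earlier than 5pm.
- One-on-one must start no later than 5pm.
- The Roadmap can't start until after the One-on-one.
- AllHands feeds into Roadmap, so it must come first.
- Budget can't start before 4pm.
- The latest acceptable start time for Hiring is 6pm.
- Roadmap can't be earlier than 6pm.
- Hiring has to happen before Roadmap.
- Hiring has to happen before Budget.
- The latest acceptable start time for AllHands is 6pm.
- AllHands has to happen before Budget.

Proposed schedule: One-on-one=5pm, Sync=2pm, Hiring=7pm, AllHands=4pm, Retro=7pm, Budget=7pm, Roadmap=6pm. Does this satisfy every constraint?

The Roadmap can't start until after the One-on-one — holds.
Roadmap can't be earlier than 6pm — holds.
AllHands has to happen before Budget — holds.
Budget can't start before 4pm — holds.
Hiring has to happen before Roadmap — violated.
AllHands has to happen before One-on-one — holds.
The latest acceptable start time for AllHands is 6pm — holds.
Hiring has to happen before Budget — violated.
One-on-one must start no later than 5pm — holds.
The latest acceptable start time for Hiring is 6pm — violated.
There are 2 rooms available — violated.
AllHands feeds into Roadmap, so it must come first — holds.
Retro can't be earlier than 5pm — holds.

No. The latest acceptable start time for Hiring is 6pm is not satisfied.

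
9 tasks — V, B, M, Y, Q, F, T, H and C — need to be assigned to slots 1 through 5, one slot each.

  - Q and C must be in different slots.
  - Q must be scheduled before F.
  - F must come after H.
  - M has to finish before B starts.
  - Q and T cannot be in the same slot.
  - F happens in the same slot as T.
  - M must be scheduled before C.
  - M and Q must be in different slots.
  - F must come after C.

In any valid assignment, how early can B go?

Precedence pushes B to at least 2.
B at 2 is achievable: T in 4, M in 1, Y in 1, C in 2, F in 4, Q in 3, B in 2, V in 1, H in 1.

2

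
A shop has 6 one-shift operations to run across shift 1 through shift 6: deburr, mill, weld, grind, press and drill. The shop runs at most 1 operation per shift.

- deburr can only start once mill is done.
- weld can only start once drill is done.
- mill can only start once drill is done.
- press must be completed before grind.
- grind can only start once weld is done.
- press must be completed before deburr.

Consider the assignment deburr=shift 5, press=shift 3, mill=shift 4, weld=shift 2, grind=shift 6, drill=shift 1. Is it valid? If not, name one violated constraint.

weld can only start once drill is done — holds.
deburr can only start once mill is done — holds.
The shop runs at most 1 operation per shift — holds.
press must be completed before deburr — holds.
press must be completed before grind — holds.
grind can only start once weld is done — holds.
mill can only start once drill is done — holds.

Valid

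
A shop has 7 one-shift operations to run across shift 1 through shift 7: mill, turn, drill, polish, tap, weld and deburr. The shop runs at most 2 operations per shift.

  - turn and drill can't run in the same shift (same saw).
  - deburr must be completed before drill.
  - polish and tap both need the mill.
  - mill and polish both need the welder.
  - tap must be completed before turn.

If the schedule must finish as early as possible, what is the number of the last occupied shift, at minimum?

shift 4

The precedence chain requires at least 2 distinct shifts.
With at most 2 per shift and 7 operations, at least 4 shifts are needed.
4 works (last occupied shift: shift 4): for example tap in shift 1; mill in shift 2; polish in shift 3; deburr in shift 1; weld in shift 4; drill in shift 3; turn in shift 2.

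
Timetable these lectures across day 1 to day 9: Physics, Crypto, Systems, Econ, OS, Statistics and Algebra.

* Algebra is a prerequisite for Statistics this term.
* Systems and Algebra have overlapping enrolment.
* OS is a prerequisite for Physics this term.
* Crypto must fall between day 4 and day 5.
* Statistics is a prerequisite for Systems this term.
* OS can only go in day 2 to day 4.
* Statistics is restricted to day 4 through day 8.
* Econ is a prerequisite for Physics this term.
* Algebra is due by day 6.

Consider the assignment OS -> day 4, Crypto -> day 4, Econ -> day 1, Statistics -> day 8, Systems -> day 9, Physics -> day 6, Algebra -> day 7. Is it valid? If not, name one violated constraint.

No — it violates: Algebra is due by day 6

Crypto must fall between day 4 and day 5 — holds.
Systems and Algebra have overlapping enrolment — holds.
Algebra is due by day 6 — violated.
Algebra is a prerequisite for Statistics this term — holds.
OS can only go in day 2 to day 4 — holds.
OS is a prerequisite for Physics this term — holds.
Statistics is restricted to day 4 through day 8 — holds.
Econ is a prerequisite for Physics this term — holds.
Statistics is a prerequisite for Systems this term — holds.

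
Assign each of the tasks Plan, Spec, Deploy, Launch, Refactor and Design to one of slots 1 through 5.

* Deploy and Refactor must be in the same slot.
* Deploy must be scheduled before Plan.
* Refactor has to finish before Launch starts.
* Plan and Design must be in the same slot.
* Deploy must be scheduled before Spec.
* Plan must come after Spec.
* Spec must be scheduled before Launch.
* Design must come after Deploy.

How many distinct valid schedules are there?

Splitting on Plan: it can be 3 (3), 4 (7), 5 (10). Listing each branch's schedules as (Spec, Deploy, Launch, Refactor, Design):
Plan=3: (2,1,3,1,3) (2,1,4,1,3) (2,1,5,1,3) — 3.
Plan=4: (2,1,3,1,4) (2,1,4,1,4) (2,1,5,1,4) (3,1,4,1,4) (3,1,5,1,4) (3,2,4,2,4) (3,2,5,2,4) — 7.
Plan=5: (2,1,3,1,5) (2,1,4,1,5) (2,1,5,1,5) (3,1,4,1,5) (3,1,5,1,5) (3,2,4,2,5) (3,2,5,2,5) (4,1,5,1,5) (4,2,5,2,5) (4,3,5,3,5) — 10.
Summing: 3 + 7 + 10 = 20.

20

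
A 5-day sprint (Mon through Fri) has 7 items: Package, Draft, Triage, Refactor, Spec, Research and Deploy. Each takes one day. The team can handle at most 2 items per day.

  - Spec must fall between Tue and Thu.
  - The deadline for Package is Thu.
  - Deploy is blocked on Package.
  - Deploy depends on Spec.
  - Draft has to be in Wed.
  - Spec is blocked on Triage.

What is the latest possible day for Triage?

Downstream work caps Triage at Wed.
Triage at Wed is achievable: Draft -> Wed, Refactor -> Mon, Package -> Mon, Deploy -> Fri, Spec -> Thu, Research -> Tue, Triage -> Wed.

Wed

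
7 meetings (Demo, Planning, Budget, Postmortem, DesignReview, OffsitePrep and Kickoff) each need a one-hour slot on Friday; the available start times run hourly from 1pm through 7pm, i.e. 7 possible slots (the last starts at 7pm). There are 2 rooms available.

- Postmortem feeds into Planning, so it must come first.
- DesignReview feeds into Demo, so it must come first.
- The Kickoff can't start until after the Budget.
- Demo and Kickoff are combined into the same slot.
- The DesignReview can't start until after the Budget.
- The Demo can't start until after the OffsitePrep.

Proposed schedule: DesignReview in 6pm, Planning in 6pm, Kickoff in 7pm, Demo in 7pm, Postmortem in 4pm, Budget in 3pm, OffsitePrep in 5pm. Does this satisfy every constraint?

DesignReview feeds into Demo, so it must come first — holds.
The Kickoff can't start until after the Budget — holds.
The Demo can't start until after the OffsitePrep — holds.
Demo and Kickoff are combined into the same slot — holds.
Postmortem feeds into Planning, so it must come first — holds.
The DesignReview can't start until after the Budget — holds.
There are 2 rooms available — holds.

Valid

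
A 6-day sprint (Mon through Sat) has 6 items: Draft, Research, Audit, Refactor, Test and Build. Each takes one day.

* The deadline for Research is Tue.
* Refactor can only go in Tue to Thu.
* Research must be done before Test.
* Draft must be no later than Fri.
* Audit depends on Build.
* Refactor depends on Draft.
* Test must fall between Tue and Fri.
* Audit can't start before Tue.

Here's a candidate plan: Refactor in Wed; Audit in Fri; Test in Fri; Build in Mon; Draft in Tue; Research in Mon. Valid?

Yes, all constraints hold

Refactor depends on Draft — holds.
Draft must be no later than Fri — holds.
Audit depends on Build — holds.
Test must fall between Tue and Fri — holds.
The deadline for Research is Tue — holds.
Refactor can only go in Tue to Thu — holds.
Audit can't start before Tue — holds.
Research must be done before Test — holds.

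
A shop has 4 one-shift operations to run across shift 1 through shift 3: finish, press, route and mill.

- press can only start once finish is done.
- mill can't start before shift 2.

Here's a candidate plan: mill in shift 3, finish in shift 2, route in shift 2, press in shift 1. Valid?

mill can't start before shift 2 — holds.
press can only start once finish is done — violated.

Invalid. press can only start once finish is done.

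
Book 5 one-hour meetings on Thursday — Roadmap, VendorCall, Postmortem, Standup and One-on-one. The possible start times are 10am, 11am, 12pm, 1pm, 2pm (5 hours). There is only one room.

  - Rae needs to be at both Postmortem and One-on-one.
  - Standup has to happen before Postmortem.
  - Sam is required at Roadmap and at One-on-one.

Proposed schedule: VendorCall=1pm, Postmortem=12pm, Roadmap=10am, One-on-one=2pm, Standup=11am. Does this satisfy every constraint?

Rae needs to be at both Postmortem and One-on-one — holds.
There is only one room — holds.
Standup has to happen before Postmortem — holds.
Sam is required at Roadmap and at One-on-one — holds.

Valid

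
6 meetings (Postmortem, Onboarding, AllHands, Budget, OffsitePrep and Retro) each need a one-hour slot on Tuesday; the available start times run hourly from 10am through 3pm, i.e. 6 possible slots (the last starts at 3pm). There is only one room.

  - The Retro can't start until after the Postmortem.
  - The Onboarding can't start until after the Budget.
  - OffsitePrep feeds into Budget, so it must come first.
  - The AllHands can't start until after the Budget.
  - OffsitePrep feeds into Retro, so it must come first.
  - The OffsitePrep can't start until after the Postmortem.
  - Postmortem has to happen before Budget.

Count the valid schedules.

8

Splitting on Onboarding: it can be 1pm (2), 2pm (3), 3pm (3). Listing each branch's schedules as (Postmortem, AllHands, Budget, OffsitePrep, Retro):
Onboarding=1pm: (10am,2pm,12pm,11am,3pm) (10am,3pm,12pm,11am,2pm) — 2.
Onboarding=2pm: (10am,1pm,12pm,11am,3pm) (10am,3pm,12pm,11am,1pm) (10am,3pm,1pm,11am,12pm) — 3.
Onboarding=3pm: (10am,1pm,12pm,11am,2pm) (10am,2pm,12pm,11am,1pm) (10am,2pm,1pm,11am,12pm) — 3.
Summing: 2 + 3 + 3 = 8.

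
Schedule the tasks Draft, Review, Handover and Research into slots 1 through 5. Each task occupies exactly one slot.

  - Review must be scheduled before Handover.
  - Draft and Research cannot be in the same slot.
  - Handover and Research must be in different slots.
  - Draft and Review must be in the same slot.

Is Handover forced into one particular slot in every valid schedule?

No

Handover can be 2 (e.g. Draft in 1, Research in 3, Handover in 2, Review in 1) or 3 (e.g. Review in 1, Handover in 3, Research in 2, Draft in 1).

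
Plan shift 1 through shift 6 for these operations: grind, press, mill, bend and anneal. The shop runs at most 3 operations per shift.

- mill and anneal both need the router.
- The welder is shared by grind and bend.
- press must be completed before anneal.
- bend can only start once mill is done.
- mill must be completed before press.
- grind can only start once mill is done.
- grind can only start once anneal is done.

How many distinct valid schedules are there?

Splitting on grind: it can be shift 4 (4), shift 5 (15), shift 6 (35). Listing each branch's schedules as (press, mill, bend, anneal) by shift number:
grind=shift 4: (2,1,2,3) (2,1,3,3) (2,1,5,3) (2,1,6,3) — 4.
grind=shift 5: (2,1,2,3) (2,1,2,4) (2,1,3,3) (2,1,3,4) (2,1,4,3) (2,1,4,4) (2,1,6,3) (2,1,6,4) (3,1,2,4) (3,1,3,4) (3,1,4,4) (3,1,6,4) (3,2,3,4) (3,2,4,4) (3,2,6,4) — 15.
grind=shift 6: (2,1,2,3) (2,1,2,4) (2,1,2,5) (2,1,3,3) (2,1,3,4) (2,1,3,5) (2,1,4,3) (2,1,4,4) (2,1,4,5) (2,1,5,3) (2,1,5,4) (2,1,5,5) (3,1,2,4) (3,1,2,5) (3,1,3,4) (3,1,3,5) (3,1,4,4) (3,1,4,5) (3,1,5,4) (3,1,5,5) (3,2,3,4) (3,2,3,5) (3,2,4,4) (3,2,4,5) (3,2,5,4) (3,2,5,5) (4,1,2,5) (4,1,3,5) (4,1,4,5) (4,1,5,5) (4,2,3,5) (4,2,4,5) (4,2,5,5) (4,3,4,5) (4,3,5,5) — 35.
Summing: 4 + 15 + 35 = 54.

54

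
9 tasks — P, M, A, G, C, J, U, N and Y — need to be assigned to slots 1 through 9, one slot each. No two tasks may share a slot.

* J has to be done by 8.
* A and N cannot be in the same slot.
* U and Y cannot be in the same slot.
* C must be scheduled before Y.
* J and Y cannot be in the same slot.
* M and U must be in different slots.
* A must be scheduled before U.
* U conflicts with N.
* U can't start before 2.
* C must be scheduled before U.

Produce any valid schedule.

Y in 5, M in 7, N in 9, J in 4, C in 1, G in 8, P in 6, A in 2, U in 3

Checking: A(2) before U(3); C(1) before U(3); C(1) before Y(5); J(4) != Y(5); A(2) != N(9); U(3) != Y(5); U(3) != N(9); M(7) != U(3); J=4 in [1,8]; U=3 in [2,9]; max 1 per slot (cap 1).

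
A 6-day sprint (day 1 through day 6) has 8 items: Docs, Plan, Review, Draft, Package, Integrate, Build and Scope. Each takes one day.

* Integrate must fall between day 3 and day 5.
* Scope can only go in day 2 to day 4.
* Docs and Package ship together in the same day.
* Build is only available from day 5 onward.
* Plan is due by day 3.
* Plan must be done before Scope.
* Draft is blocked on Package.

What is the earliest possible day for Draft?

Precedence pushes Draft to at least day 2.
Draft at day 2 is achievable: Draft in day 2; Build in day 5; Docs in day 1; Scope in day 2; Package in day 1; Review in day 1; Integrate in day 3; Plan in day 1.

day 2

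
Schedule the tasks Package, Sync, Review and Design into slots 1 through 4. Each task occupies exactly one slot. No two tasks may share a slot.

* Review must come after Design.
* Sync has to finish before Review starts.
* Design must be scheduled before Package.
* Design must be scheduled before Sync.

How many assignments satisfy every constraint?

Enumerating: Review=3, Sync=2, Package=4, Design=1 | Design -> 1; Review -> 4; Sync -> 2; Package -> 3 | Review=4; Sync=3; Package=2; Design=1.

3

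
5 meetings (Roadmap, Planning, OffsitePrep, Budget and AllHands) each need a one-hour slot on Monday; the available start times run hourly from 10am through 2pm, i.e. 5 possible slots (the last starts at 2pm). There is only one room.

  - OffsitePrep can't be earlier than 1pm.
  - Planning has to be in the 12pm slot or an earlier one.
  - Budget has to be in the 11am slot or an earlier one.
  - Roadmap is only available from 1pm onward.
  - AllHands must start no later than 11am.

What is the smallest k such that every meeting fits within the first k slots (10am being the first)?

5 slots

With at most 1 per slot and 5 meetings, at least 5 slots are needed.
Roadmap can't be placed before 1pm — that is slot 4 counting from 10am — so the schedule must run through at least 4 slots.
5 works (last occupied slot: 2pm): for example OffsitePrep=2pm; AllHands=11am; Budget=10am; Roadmap=1pm; Planning=12pm.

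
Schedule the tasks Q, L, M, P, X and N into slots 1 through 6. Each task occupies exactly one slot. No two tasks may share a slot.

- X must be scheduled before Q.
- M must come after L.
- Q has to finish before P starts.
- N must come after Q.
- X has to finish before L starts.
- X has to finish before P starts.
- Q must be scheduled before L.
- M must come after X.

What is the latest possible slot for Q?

Precedence pushes Q to at least 2; downstream work caps Q at 4.
Q at 2 is achievable: M in 4, P in 5, Q in 2, N in 6, L in 3, X in 1.
Nothing later works — the capacity limit rule out every slot after 2.

2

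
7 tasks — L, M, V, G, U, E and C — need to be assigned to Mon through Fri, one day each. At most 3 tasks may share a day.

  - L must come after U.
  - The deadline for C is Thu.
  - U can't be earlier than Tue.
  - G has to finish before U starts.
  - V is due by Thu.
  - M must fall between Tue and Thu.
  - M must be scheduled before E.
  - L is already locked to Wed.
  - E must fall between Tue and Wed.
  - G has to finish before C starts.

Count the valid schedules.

Splitting on V: it can be Mon (3), Tue (2), Wed (2), Thu (3). Listing each branch's schedules as (L, M, G, U, E, C):
V=Mon: (Wed,Tue,Mon,Tue,Wed,Tue) (Wed,Tue,Mon,Tue,Wed,Wed) (Wed,Tue,Mon,Tue,Wed,Thu) — 3.
V=Tue: (Wed,Tue,Mon,Tue,Wed,Wed) (Wed,Tue,Mon,Tue,Wed,Thu) — 2.
V=Wed: (Wed,Tue,Mon,Tue,Wed,Tue) (Wed,Tue,Mon,Tue,Wed,Thu) — 2.
V=Thu: (Wed,Tue,Mon,Tue,Wed,Tue) (Wed,Tue,Mon,Tue,Wed,Wed) (Wed,Tue,Mon,Tue,Wed,Thu) — 3.
Summing: 3 + 2 + 2 + 3 = 10.

10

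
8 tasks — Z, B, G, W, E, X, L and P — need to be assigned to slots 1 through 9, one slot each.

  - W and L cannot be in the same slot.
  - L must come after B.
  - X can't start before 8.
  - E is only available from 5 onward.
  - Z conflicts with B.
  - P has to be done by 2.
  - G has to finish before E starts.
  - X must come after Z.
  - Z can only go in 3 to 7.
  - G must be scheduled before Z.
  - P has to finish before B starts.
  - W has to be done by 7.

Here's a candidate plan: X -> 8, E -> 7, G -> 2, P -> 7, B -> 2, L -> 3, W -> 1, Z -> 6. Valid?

No — it violates: P has to be done by 2

Z can only go in 3 to 7 — holds.
X must come after Z — holds.
G has to finish before E starts — holds.
P has to finish before B starts — violated.
W has to be done by 7 — holds.
Z conflicts with B — holds.
E is only available from 5 onward — holds.
G must be scheduled before Z — holds.
L must come after B — holds.
X can't start before 8 — holds.
W and L cannot be in the same slot — holds.
P has to be done by 2 — violated.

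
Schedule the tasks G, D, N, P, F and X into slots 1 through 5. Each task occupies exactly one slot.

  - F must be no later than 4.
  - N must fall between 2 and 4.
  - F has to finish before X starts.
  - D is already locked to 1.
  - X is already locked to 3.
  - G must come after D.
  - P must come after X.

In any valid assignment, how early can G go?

2

Precedence pushes G to at least 2.
G at 2 is achievable: X in 3; G in 2; D in 1; P in 4; N in 2; F in 1.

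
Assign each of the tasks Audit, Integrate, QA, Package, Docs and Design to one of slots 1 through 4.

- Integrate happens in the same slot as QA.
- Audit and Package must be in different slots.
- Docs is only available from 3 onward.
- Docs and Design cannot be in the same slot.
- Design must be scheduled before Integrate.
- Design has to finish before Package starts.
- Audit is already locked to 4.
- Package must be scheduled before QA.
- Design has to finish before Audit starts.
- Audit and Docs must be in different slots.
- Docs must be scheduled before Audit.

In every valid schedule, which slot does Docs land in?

Docs's window is 3–4.
Audit is fixed at 4, and Docs can't share a slot with Audit.
So Docs must be 3.

3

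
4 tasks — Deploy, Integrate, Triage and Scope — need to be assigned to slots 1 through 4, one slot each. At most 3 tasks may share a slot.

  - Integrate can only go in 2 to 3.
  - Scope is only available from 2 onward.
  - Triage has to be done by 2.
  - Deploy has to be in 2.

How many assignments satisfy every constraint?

11

Splitting on Integrate: it can be 2 (5), 3 (6). Listing each branch's schedules as (Deploy, Triage, Scope):
Integrate=2: (2,1,2) (2,1,3) (2,1,4) (2,2,3) (2,2,4) — 5.
Integrate=3: (2,1,2) (2,1,3) (2,1,4) (2,2,2) (2,2,3) (2,2,4) — 6.
Summing: 5 + 6 = 11.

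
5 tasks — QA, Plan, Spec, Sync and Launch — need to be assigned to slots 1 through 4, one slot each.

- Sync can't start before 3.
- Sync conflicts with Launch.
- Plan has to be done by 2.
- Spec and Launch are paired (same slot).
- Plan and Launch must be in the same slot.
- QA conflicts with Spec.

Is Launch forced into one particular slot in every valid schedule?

Launch can be 1 (e.g. Plan in 1; Launch in 1; QA in 2; Sync in 3; Spec in 1) or 2 (e.g. QA=1, Launch=2, Spec=2, Sync=3, Plan=2).

No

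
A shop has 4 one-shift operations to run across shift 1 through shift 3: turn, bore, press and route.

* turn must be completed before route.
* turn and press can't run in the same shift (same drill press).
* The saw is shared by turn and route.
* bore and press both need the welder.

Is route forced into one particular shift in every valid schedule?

No

route can be shift 2 (e.g. route -> shift 2; press -> shift 2; turn -> shift 1; bore -> shift 1) or shift 3 (e.g. route=shift 3; turn=shift 1; press=shift 2; bore=shift 1).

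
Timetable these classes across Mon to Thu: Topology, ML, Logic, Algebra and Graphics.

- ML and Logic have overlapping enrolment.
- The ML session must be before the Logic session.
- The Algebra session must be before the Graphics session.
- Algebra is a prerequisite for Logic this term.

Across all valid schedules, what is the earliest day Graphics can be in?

Precedence pushes Graphics to at least Tue.
Graphics at Tue is achievable: Topology=Mon; Graphics=Tue; Logic=Tue; Algebra=Mon; ML=Mon.

Tue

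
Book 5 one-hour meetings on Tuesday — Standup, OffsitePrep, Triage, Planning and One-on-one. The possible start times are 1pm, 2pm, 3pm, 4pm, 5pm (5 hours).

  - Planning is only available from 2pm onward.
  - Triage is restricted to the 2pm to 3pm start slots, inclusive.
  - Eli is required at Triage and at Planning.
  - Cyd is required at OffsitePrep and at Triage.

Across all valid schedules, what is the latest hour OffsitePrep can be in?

5pm

OffsitePrep at 5pm is achievable: Standup -> 1pm; Triage -> 2pm; Planning -> 3pm; OffsitePrep -> 5pm; One-on-one -> 1pm.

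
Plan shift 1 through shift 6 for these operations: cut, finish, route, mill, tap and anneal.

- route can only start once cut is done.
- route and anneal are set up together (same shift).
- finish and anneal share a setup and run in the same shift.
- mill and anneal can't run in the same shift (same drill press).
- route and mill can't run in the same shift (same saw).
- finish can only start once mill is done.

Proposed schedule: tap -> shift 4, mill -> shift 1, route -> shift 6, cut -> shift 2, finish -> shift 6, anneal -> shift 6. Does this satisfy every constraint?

Valid

mill and anneal can't run in the same shift (same drill press) — holds.
route and anneal are set up together (same shift) — holds.
finish can only start once mill is done — holds.
finish and anneal share a setup and run in the same shift — holds.
route can only start once cut is done — holds.
route and mill can't run in the same shift (same saw) — holds.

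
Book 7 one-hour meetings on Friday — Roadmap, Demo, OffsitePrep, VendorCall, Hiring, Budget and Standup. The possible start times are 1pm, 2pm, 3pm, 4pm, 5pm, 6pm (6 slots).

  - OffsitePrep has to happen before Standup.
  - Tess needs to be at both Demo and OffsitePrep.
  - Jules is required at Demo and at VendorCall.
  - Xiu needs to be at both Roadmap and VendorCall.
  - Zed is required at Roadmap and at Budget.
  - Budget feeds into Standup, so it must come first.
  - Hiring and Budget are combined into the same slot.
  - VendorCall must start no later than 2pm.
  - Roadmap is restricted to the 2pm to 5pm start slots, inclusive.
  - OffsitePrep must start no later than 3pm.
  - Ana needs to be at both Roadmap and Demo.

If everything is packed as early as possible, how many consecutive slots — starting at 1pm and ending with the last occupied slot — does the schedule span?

The precedence chain requires at least 2 distinct slots.
Could 2 slots be enough, i.e. nothing placed later than 2pm? No: Roadmap's window within 2 slots is {2pm}; OffsitePrep's window within 2 slots is {1pm, 2pm}; Standup must come after OffsitePrep (at 1pm or later) → {2pm}; OffsitePrep must come before Standup (at 2pm or earlier) → {1pm}; Demo can't share with OffsitePrep (1pm) → {2pm}; Demo can't share with Roadmap (2pm) → nothing is left.
So 2 slots is not enough.
3 works (last occupied slot: 3pm): for example OffsitePrep=1pm; VendorCall=1pm; Demo=3pm; Budget=1pm; Hiring=1pm; Standup=2pm; Roadmap=2pm.

3 slots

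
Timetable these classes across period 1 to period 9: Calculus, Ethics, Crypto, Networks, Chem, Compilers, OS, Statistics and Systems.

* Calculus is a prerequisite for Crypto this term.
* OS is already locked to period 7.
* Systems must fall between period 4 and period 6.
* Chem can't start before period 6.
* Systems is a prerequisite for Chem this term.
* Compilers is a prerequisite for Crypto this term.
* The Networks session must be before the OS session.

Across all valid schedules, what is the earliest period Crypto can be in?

Precedence pushes Crypto to at least period 2.
Crypto at period 2 is achievable: Ethics -> period 1, Statistics -> period 1, Calculus -> period 1, OS -> period 7, Systems -> period 4, Networks -> period 1, Crypto -> period 2, Compilers -> period 1, Chem -> period 6.

period 2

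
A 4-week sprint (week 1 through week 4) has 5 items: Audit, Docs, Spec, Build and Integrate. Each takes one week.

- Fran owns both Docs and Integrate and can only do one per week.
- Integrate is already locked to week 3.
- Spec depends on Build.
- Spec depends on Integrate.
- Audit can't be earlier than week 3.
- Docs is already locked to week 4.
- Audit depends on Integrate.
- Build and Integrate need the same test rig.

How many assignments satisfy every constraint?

Enumerating: Spec=week 4, Docs=week 4, Build=week 1, Audit=week 4, Integrate=week 3 | Build=week 2; Audit=week 4; Integrate=week 3; Docs=week 4; Spec=week 4.

2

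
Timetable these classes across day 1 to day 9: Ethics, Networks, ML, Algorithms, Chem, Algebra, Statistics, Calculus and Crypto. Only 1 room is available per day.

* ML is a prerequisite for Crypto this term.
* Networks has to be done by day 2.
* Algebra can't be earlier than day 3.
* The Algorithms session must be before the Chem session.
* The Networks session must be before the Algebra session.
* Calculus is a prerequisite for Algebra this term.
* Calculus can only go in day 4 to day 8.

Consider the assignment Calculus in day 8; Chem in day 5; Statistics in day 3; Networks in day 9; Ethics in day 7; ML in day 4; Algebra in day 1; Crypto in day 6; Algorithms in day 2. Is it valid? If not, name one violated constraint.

Invalid. The Networks session must be before the Algebra session.

The Networks session must be before the Algebra session — violated.
Networks has to be done by day 2 — violated.
Calculus is a prerequisite for Algebra this term — violated.
Calculus can only go in day 4 to day 8 — holds.
ML is a prerequisite for Crypto this term — holds.
The Algorithms session must be before the Chem session — holds.
Only 1 room is available per day — holds.
Algebra can't be earlier than day 3 — violated.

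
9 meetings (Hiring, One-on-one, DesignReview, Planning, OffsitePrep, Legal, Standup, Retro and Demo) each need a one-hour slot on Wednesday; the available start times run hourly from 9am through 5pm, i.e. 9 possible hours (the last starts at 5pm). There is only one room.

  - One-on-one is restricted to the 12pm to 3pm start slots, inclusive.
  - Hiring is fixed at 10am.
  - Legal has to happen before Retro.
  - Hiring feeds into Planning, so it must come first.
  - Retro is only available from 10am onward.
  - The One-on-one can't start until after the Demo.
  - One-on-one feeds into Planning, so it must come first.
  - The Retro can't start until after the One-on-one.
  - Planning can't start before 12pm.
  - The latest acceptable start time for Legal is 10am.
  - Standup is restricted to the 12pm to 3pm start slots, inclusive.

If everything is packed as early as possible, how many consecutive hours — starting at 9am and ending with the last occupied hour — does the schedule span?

The precedence chain requires at least 3 distinct hours.
With at most 1 per hour and 9 meetings, at least 9 hours are needed.
Propagating the time windows through the other constraints, Planning can't land before 1pm — that is hour 5 counting from 9am — so the schedule must run through at least 5 hours.
9 works (last occupied hour: 5pm): for example Standup in 1pm; Demo in 11am; OffsitePrep in 5pm; Planning in 2pm; One-on-one in 12pm; Retro in 3pm; Hiring in 10am; Legal in 9am; DesignReview in 4pm.

9 hours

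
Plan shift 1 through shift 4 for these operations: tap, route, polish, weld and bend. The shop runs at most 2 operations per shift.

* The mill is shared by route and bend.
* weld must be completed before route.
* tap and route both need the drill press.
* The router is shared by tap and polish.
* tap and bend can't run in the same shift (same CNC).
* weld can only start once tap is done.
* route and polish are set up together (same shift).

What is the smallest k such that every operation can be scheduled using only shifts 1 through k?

The precedence chain requires at least 3 distinct shifts.
With at most 2 per shift and 5 operations, at least 3 shifts are needed.
3 works (last occupied shift: shift 3): for example route=shift 3, bend=shift 2, tap=shift 1, weld=shift 2, polish=shift 3.

3 shifts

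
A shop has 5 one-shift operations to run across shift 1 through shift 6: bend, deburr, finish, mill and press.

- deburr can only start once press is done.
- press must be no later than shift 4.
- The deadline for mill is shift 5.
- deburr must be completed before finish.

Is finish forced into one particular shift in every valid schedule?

No

finish can be shift 3 (e.g. finish=shift 3; deburr=shift 2; bend=shift 1; mill=shift 1; press=shift 1) or shift 4 (e.g. mill in shift 1, finish in shift 4, press in shift 1, bend in shift 1, deburr in shift 2).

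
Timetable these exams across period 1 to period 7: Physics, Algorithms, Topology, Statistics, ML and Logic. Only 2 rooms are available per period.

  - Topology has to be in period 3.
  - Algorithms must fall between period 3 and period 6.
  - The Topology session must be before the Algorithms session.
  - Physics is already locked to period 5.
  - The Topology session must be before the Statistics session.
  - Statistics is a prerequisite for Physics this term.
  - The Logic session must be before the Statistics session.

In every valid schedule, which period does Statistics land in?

period 4

Topology is fixed at period 3 and must come before Statistics, so Statistics is at least period 4.
Physics is fixed at period 5 and must come after Statistics, so Statistics is at most period 4.
So Statistics must be period 4.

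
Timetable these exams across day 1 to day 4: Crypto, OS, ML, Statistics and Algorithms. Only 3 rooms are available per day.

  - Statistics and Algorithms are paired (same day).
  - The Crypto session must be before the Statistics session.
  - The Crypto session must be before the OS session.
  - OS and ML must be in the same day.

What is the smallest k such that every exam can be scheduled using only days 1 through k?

3

The precedence chain requires at least 2 distinct days.
With at most 3 per day and 5 exams, at least 2 days are needed.
Could 2 days be enough, i.e. nothing placed later than day 2? No: OS must come after Crypto (at day 1 or later) → {day 2}; Crypto must come before OS (at day 2 or earlier) → {day 1}; Statistics must come after Crypto (at day 1 or later) → {day 2}; ML must be in the same day as OS (in {day 2}) → {day 2}; Algorithms must be in the same day as Statistics (in {day 2}) → {day 2}; that puts OS, ML, Statistics and Algorithms all in day 2 — more than 3 per day.
So 2 days is not enough.
3 works (last occupied day: day 3): for example ML in day 2; Statistics in day 3; OS in day 2; Crypto in day 1; Algorithms in day 3.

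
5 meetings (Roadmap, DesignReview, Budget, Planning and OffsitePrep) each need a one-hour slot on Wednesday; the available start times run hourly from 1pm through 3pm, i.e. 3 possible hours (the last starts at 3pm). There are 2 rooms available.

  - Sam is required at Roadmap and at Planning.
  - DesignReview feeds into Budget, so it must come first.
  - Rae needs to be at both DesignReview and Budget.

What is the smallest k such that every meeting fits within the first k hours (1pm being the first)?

The precedence chain requires at least 2 distinct hours.
With at most 2 per hour and 5 meetings, at least 3 hours are needed.
3 works (last occupied hour: 3pm): for example DesignReview -> 1pm; Planning -> 2pm; OffsitePrep -> 3pm; Roadmap -> 1pm; Budget -> 2pm.

3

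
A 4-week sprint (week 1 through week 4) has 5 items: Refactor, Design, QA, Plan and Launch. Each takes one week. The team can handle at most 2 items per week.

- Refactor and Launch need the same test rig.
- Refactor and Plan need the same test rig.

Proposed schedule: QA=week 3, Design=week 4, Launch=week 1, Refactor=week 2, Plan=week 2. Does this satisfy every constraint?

The team can handle at most 2 items per week — holds.
Refactor and Launch need the same test rig — holds.
Refactor and Plan need the same test rig — violated.

No — it violates: Refactor and Plan need the same test rig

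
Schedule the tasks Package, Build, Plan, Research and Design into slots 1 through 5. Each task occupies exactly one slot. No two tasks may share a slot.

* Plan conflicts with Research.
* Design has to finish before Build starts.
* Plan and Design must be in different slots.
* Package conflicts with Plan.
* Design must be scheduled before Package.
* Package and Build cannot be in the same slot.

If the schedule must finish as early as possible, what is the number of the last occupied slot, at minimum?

5

The precedence chain requires at least 2 distinct slots.
With at most 1 per slot and 5 tasks, at least 5 slots are needed.
5 works (last occupied slot: 5): for example Plan -> 4, Package -> 2, Research -> 5, Design -> 1, Build -> 3.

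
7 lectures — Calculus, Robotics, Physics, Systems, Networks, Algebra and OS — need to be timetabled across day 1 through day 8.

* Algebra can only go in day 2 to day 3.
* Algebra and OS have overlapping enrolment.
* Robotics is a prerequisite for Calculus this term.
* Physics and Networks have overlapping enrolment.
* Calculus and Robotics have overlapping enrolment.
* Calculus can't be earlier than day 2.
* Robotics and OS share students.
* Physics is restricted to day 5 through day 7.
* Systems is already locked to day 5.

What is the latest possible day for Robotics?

Downstream work caps Robotics at day 7.
Robotics at day 7 is achievable: OS -> day 1, Physics -> day 5, Robotics -> day 7, Calculus -> day 8, Algebra -> day 2, Systems -> day 5, Networks -> day 1.

day 7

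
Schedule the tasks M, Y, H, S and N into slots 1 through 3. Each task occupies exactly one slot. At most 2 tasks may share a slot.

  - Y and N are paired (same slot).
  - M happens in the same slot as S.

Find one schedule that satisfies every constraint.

S -> 1, N -> 2, Y -> 2, H -> 3, M -> 1

Checking: Y = N = 2; M = S = 1; max 2 per slot (cap 2).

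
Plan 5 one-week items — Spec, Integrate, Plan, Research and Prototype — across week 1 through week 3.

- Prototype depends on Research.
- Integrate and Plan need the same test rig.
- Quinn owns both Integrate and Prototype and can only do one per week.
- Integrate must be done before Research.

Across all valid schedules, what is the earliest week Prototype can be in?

Precedence pushes Prototype to at least week 3.
Prototype at week 3 is achievable: Plan=week 2; Prototype=week 3; Integrate=week 1; Spec=week 1; Research=week 2.

week 3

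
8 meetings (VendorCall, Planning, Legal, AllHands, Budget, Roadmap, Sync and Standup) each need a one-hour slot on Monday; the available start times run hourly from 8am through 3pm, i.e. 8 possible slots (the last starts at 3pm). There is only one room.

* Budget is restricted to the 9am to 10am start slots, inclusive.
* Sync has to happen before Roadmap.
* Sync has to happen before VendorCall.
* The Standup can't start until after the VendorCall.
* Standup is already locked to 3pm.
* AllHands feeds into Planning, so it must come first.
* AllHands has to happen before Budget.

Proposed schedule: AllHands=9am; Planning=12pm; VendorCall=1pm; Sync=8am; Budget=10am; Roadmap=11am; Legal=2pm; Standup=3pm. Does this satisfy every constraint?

Standup is already locked to 3pm — holds.
AllHands has to happen before Budget — holds.
Sync has to happen before VendorCall — holds.
There is only one room — holds.
AllHands feeds into Planning, so it must come first — holds.
The Standup can't start until after the VendorCall — holds.
Budget is restricted to the 9am to 10am start slots, inclusive — holds.
Sync has to happen before Roadmap — holds.

Yes, all constraints hold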